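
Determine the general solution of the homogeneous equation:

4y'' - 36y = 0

Characteristic equation: 4r² - 36 = 0
Divide by 4: r² - 9 = 0
Roots: r = 3, -3 (distinct real)
General solution: y = C₁e^(3x) + C₂e^(-3x)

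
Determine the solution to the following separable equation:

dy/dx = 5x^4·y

Separating variables and integrating:
ln|y| = x^5 + C

General solution: y = Ce^(x^5)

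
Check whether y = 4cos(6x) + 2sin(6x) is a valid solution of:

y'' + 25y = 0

Verification:
y'' = -144cos(6x) - 72sin(6x)
y'' + 25y ≠ 0 (frequency mismatch: got 36 instead of 25)

No, it is not a solution.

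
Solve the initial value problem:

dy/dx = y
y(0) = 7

General solution: y = Ce^x
Applying IC y(0) = 7:
Particular solution: y = 7e^x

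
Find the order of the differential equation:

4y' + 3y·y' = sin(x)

The order is 1 (highest derivative is of order 1).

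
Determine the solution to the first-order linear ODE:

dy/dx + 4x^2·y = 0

Using integrating factor method:

General solution: y = Ce^(-4x^3/3)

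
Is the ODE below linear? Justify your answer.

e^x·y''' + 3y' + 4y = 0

Yes. Linear (y and its derivatives appear to the first power only, no products of y terms)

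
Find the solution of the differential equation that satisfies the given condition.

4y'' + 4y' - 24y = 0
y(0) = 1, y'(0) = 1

General solution: y = C₁e^(2x) + C₂e^(-3x)
Applying ICs: C₁ = 4/5, C₂ = 1/5
Particular solution: y = (4/5)e^(2x) + (1/5)e^(-3x)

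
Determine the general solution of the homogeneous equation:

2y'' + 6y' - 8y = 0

Characteristic equation: 2r² + 6r - 8 = 0
Divide by 2: r² + 3r - 4 = 0
Roots: r = 1, -4 (distinct real)
General solution: y = C₁e^x + C₂e^(-4x)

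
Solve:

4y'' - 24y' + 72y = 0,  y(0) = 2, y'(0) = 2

General solution: y = e^(3x)(C₁cos(3x) + C₂sin(3x))
Complex roots r = 3 ± 3i
Applying ICs: C₁ = 2, C₂ = -4/3
Particular solution: y = e^(3x)(2cos(3x) - (4/3)sin(3x))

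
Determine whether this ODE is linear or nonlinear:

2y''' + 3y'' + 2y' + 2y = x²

Linear (y and its derivatives appear to the first power only, no products of y terms)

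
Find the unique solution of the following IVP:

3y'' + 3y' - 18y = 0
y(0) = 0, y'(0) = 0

General solution: y = C₁e^(2x) + C₂e^(-3x)
Applying ICs: C₁ = 0, C₂ = 0
Particular solution: y = 0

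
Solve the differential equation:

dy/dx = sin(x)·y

Separating variables and integrating:
ln|y| = -cos(x) + C

General solution: y = Ce^(-cos(x))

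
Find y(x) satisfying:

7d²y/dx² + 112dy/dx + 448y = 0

Characteristic equation: 7r² + 112r + 448 = 0
Divide by 7: r² + 16r + 64 = 0
Factored: (r + 8)² = 0
Repeated root: r = -8
General solution: y = (C₁ + C₂x)e^(-8x)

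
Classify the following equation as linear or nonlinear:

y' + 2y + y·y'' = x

Nonlinear (y·y'' term)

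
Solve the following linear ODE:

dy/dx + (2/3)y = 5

Using integrating factor method:

General solution: y = 15/2 + Ce^(-2x/3)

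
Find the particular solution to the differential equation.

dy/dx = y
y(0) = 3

General solution: y = Ce^x
Applying IC y(0) = 3:
Particular solution: y = 3e^x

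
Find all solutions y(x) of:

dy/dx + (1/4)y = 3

Using integrating factor method:

General solution: y = 12 + Ce^(-x/4)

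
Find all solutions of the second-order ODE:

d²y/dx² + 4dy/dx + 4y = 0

Characteristic equation: r² + 4r + 4 = 0
Factored: (r + 2)² = 0
Repeated root: r = -2
General solution: y = (C₁ + C₂x)e^(-2x)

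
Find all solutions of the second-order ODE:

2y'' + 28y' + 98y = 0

Characteristic equation: 2r² + 28r + 98 = 0
Divide by 2: r² + 14r + 49 = 0
Factored: (r + 7)² = 0
Repeated root: r = -7
General solution: y = (C₁ + C₂x)e^(-7x)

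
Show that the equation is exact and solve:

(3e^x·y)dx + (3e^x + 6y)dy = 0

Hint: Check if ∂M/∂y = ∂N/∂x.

Verify exactness: ∂M/∂y = ∂N/∂x ✓
Find F(x,y) such that ∂F/∂x = M, ∂F/∂y = N
Solution: 3e^x·y + 3y² = C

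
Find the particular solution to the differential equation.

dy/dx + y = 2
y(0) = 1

General solution: y = 2 + Ce^(-x)
Applying y(0) = 1: C = 1 - 2 = -1
Particular solution: y = 2 - e^(-x)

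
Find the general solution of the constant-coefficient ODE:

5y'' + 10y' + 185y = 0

Characteristic equation: 5r² + 10r + 185 = 0
Divide by 5: r² + 2r + 37 = 0
Roots: r = -1 ± 6i (complex conjugates)
General solution: y = e^(-x)(C₁cos(6x) + C₂sin(6x))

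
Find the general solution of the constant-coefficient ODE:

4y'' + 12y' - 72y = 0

Characteristic equation: 4r² + 12r - 72 = 0
Divide by 4: r² + 3r - 18 = 0
Roots: r = 3, -6 (distinct real)
General solution: y = C₁e^(3x) + C₂e^(-6x)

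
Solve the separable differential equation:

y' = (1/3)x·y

Separating variables and integrating:
ln|y| = x^2/6 + C

General solution: y = Ce^(x^2/6)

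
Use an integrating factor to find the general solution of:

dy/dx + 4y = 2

Using integrating factor method:

General solution: y = 1/2 + Ce^(-4x)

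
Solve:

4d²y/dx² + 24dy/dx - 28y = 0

Characteristic equation: 4r² + 24r - 28 = 0
Divide by 4: r² + 6r - 7 = 0
Roots: r = 1, -7 (distinct real)
General solution: y = C₁e^x + C₂e^(-7x)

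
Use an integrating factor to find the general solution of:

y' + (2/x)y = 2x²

Using integrating factor method:

General solution: y = (2/5)x^3 + Cx^(-2)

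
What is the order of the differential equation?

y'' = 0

The order is 2 (highest derivative is of order 2).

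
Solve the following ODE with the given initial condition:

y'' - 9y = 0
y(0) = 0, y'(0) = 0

General solution: y = C₁e^(3x) + C₂e^(-3x)
Applying ICs: C₁ = 0, C₂ = 0
Particular solution: y = 0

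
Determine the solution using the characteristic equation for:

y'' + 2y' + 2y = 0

Characteristic equation: r² + 2r + 2 = 0
Roots: r = -1 ± i (complex conjugates)
General solution: y = e^(-x)(C₁cos(x) + C₂sin(x))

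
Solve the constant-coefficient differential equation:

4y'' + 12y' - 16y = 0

Characteristic equation: 4r² + 12r - 16 = 0
Divide by 4: r² + 3r - 4 = 0
Roots: r = 1, -4 (distinct real)
General solution: y = C₁e^x + C₂e^(-4x)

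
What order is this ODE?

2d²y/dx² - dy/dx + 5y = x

The order is 2 (highest derivative is of order 2).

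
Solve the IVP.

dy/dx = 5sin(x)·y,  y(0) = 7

General solution: y = Ce^(-5cos(x))
Applying IC y(0) = 7:
Particular solution: y = 7e^(5(1-cos(x)))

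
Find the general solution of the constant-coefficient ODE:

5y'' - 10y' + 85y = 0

Characteristic equation: 5r² - 10r + 85 = 0
Divide by 5: r² - 2r + 17 = 0
Roots: r = 1 ± 4i (complex conjugates)
General solution: y = e^x(C₁cos(4x) + C₂sin(4x))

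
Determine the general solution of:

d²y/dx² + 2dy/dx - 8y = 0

Characteristic equation: r² + 2r - 8 = 0
Roots: r = 2, -4 (distinct real)
General solution: y = C₁e^(2x) + C₂e^(-4x)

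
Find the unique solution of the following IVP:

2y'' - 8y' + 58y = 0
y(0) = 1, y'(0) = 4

General solution: y = e^(2x)(C₁cos(5x) + C₂sin(5x))
Complex roots r = 2 ± 5i
Applying ICs: C₁ = 1, C₂ = 2/5
Particular solution: y = e^(2x)(cos(5x) + (2/5)sin(5x))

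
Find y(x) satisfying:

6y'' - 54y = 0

Characteristic equation: 6r² - 54 = 0
Divide by 6: r² - 9 = 0
Roots: r = 3, -3 (distinct real)
General solution: y = C₁e^(3x) + C₂e^(-3x)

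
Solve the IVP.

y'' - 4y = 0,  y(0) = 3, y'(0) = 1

General solution: y = C₁e^(2x) + C₂e^(-2x)
Applying ICs: C₁ = 7/4, C₂ = 5/4
Particular solution: y = (7/4)e^(2x) + (5/4)e^(-2x)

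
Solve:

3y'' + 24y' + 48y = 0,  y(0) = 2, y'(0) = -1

General solution: y = (C₁ + C₂x)e^(-4x)
Repeated root r = -4
Applying ICs: C₁ = 2, C₂ = 7
Particular solution: y = (2 + 7x)e^(-4x)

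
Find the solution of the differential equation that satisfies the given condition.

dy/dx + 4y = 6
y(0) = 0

General solution: y = 3/2 + Ce^(-4x)
Applying y(0) = 0: C = 0 - 3/2 = -3/2
Particular solution: y = 3/2 - (3/2)e^(-4x)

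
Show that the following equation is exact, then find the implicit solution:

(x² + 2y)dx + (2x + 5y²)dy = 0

Verify exactness: ∂M/∂y = ∂N/∂x ✓
Find F(x,y) such that ∂F/∂x = M, ∂F/∂y = N
Solution: x³/3 + 2xy + 5y³/3 = C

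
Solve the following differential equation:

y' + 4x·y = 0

Using integrating factor method:

General solution: y = Ce^(-2x^2)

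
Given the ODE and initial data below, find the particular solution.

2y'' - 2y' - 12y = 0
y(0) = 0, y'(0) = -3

General solution: y = C₁e^(3x) + C₂e^(-2x)
Applying ICs: C₁ = -3/5, C₂ = 3/5
Particular solution: y = -(3/5)e^(3x) + (3/5)e^(-2x)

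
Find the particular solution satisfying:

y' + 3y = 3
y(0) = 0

General solution: y = 1 + Ce^(-3x)
Applying y(0) = 0: C = 0 - 1 = -1
Particular solution: y = 1 - e^(-3x)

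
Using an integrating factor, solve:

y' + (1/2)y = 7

Using integrating factor method:

General solution: y = 14 + Ce^(-x/2)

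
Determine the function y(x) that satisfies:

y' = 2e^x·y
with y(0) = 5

General solution: y = Ce^(2e^x)
Applying IC y(0) = 5:
Particular solution: y = 5e^(2(e^x - 1))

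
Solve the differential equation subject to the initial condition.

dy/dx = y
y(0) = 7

General solution: y = Ce^x
Applying IC y(0) = 7:
Particular solution: y = 7e^x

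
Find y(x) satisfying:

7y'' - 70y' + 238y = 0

Characteristic equation: 7r² - 70r + 238 = 0
Divide by 7: r² - 10r + 34 = 0
Roots: r = 5 ± 3i (complex conjugates)
General solution: y = e^(5x)(C₁cos(3x) + C₂sin(3x))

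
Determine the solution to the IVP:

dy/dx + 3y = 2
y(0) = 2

General solution: y = 2/3 + Ce^(-3x)
Applying y(0) = 2: C = 2 - 2/3 = 4/3
Particular solution: y = 2/3 + (4/3)e^(-3x)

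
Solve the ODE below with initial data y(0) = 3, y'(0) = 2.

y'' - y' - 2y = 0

General solution: y = C₁e^(2x) + C₂e^(-x)
Applying ICs: C₁ = 5/3, C₂ = 4/3
Particular solution: y = (5/3)e^(2x) + (4/3)e^(-x)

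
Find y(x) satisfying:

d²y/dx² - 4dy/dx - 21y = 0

Characteristic equation: r² - 4r - 21 = 0
Roots: r = 7, -3 (distinct real)
General solution: y = C₁e^(7x) + C₂e^(-3x)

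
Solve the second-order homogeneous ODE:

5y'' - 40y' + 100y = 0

Characteristic equation: 5r² - 40r + 100 = 0
Divide by 5: r² - 8r + 20 = 0
Roots: r = 4 ± 2i (complex conjugates)
General solution: y = e^(4x)(C₁cos(2x) + C₂sin(2x))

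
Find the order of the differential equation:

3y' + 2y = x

The order is 1 (highest derivative is of order 1).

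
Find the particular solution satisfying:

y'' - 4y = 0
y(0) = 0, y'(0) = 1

General solution: y = C₁e^(2x) + C₂e^(-2x)
Applying ICs: C₁ = 1/4, C₂ = -1/4
Particular solution: y = (1/4)e^(2x) - (1/4)e^(-2x)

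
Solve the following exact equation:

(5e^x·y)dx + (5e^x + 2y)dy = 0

Verify exactness: ∂M/∂y = ∂N/∂x ✓
Find F(x,y) such that ∂F/∂x = M, ∂F/∂y = N
Solution: 5e^x·y + y² = C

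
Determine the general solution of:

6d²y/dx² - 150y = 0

Characteristic equation: 6r² - 150 = 0
Divide by 6: r² - 25 = 0
Roots: r = 5, -5 (distinct real)
General solution: y = C₁e^(5x) + C₂e^(-5x)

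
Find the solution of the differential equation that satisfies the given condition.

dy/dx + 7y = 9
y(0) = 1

General solution: y = 9/7 + Ce^(-7x)
Applying y(0) = 1: C = 1 - 9/7 = -2/7
Particular solution: y = 9/7 - (2/7)e^(-7x)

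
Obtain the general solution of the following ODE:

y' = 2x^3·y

Separating variables and integrating:
ln|y| = x^4/2 + C

General solution: y = Ce^(x^4/2)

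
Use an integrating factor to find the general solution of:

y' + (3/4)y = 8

Using integrating factor method:

General solution: y = 32/3 + Ce^(-3x/4)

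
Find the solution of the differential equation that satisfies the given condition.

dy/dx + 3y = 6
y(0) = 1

General solution: y = 2 + Ce^(-3x)
Applying y(0) = 1: C = 1 - 2 = -1
Particular solution: y = 2 - e^(-3x)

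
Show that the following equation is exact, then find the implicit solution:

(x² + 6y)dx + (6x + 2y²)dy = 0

Verify exactness: ∂M/∂y = ∂N/∂x ✓
Find F(x,y) such that ∂F/∂x = M, ∂F/∂y = N
Solution: x³/3 + 6xy + 2y³/3 = C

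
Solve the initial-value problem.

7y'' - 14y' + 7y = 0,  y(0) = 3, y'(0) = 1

General solution: y = (C₁ + C₂x)e^x
Repeated root r = 1
Applying ICs: C₁ = 3, C₂ = -2
Particular solution: y = (3 - 2x)e^x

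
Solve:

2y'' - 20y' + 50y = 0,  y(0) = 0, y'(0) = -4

General solution: y = (C₁ + C₂x)e^(5x)
Repeated root r = 5
Applying ICs: C₁ = 0, C₂ = -4
Particular solution: y = -4xe^(5x)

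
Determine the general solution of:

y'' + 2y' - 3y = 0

Characteristic equation: r² + 2r - 3 = 0
Roots: r = 1, -3 (distinct real)
General solution: y = C₁e^x + C₂e^(-3x)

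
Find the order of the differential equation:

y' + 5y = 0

The order is 1 (highest derivative is of order 1).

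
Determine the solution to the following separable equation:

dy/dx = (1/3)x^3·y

Separating variables and integrating:
ln|y| = x^4/12 + C

General solution: y = Ce^(x^4/12)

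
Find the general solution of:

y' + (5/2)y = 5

Using integrating factor method:

General solution: y = 2 + Ce^(-5x/2)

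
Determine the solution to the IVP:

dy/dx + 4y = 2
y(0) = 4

General solution: y = 1/2 + Ce^(-4x)
Applying y(0) = 4: C = 4 - 1/2 = 7/2
Particular solution: y = 1/2 + (7/2)e^(-4x)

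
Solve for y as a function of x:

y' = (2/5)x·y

Separating variables and integrating:
ln|y| = x^2/5 + C

General solution: y = Ce^(x^2/5)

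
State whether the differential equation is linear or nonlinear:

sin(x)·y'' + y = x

Linear (y and its derivatives appear to the first power only, no products of y terms)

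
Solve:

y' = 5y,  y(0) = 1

General solution: y = Ce^(5x)
Applying IC y(0) = 1:
Particular solution: y = e^(5x)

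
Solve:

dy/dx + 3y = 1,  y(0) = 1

General solution: y = 1/3 + Ce^(-3x)
Applying y(0) = 1: C = 1 - 1/3 = 2/3
Particular solution: y = 1/3 + (2/3)e^(-3x)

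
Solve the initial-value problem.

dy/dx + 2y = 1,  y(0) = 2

General solution: y = 1/2 + Ce^(-2x)
Applying y(0) = 2: C = 2 - 1/2 = 3/2
Particular solution: y = 1/2 + (3/2)e^(-2x)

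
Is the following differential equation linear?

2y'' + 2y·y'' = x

No. Nonlinear (y·y'' term)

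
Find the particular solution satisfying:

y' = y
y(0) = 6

General solution: y = Ce^x
Applying IC y(0) = 6:
Particular solution: y = 6e^x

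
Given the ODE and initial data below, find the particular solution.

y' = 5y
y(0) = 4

General solution: y = Ce^(5x)
Applying IC y(0) = 4:
Particular solution: y = 4e^(5x)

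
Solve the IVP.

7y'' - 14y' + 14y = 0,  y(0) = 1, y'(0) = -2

General solution: y = e^x(C₁cos(x) + C₂sin(x))
Complex roots r = 1 ± i
Applying ICs: C₁ = 1, C₂ = -3
Particular solution: y = e^x(cos(x) - 3sin(x))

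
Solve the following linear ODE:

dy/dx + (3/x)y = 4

Using integrating factor method:

General solution: y = x + Cx^(-3)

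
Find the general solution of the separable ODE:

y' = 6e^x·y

Separating variables and integrating:
ln|y| = 6e^x + C

General solution: y = Ce^(6e^x)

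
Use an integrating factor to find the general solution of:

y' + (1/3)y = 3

Using integrating factor method:

General solution: y = 9 + Ce^(-x/3)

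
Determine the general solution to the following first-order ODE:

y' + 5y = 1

Using integrating factor method:

General solution: y = 1/5 + Ce^(-5x)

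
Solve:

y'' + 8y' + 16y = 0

Characteristic equation: r² + 8r + 16 = 0
Factored: (r + 4)² = 0
Repeated root: r = -4
General solution: y = (C₁ + C₂x)e^(-4x)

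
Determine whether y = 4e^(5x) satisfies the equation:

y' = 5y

Verification:
y = 4e^(5x)
y' = 20e^(5x)
5y = 20e^(5x)
y' = 5y ✓

Yes, it is a solution.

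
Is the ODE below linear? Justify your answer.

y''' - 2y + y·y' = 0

No. Nonlinear (product y·y')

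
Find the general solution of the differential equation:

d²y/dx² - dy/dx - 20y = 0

Characteristic equation: r² - r - 20 = 0
Roots: r = 5, -4 (distinct real)
General solution: y = C₁e^(5x) + C₂e^(-4x)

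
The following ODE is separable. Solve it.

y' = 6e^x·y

Separating variables and integrating:
ln|y| = 6e^x + C

General solution: y = Ce^(6e^x)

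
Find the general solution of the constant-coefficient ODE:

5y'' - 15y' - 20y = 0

Characteristic equation: 5r² - 15r - 20 = 0
Divide by 5: r² - 3r - 4 = 0
Roots: r = 4, -1 (distinct real)
General solution: y = C₁e^(4x) + C₂e^(-x)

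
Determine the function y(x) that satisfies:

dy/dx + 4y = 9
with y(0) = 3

General solution: y = 9/4 + Ce^(-4x)
Applying y(0) = 3: C = 3 - 9/4 = 3/4
Particular solution: y = 9/4 + (3/4)e^(-4x)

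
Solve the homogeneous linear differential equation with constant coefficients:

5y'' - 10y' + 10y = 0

Characteristic equation: 5r² - 10r + 10 = 0
Divide by 5: r² - 2r + 2 = 0
Roots: r = 1 ± i (complex conjugates)
General solution: y = e^x(C₁cos(x) + C₂sin(x))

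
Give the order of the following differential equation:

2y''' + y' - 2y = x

The order is 3 (highest derivative is of order 3).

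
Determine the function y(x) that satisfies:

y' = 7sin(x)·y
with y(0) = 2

General solution: y = Ce^(-7cos(x))
Applying IC y(0) = 2:
Particular solution: y = 2e^(7(1-cos(x)))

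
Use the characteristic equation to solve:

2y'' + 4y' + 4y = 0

Characteristic equation: 2r² + 4r + 4 = 0
Divide by 2: r² + 2r + 2 = 0
Roots: r = -1 ± i (complex conjugates)
General solution: y = e^(-x)(C₁cos(x) + C₂sin(x))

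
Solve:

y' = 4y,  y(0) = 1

General solution: y = Ce^(4x)
Applying IC y(0) = 1:
Particular solution: y = e^(4x)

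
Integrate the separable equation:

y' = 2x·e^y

Separating variables and integrating:
-e^(-y) = x² + C

General solution: y = -ln(C - x²)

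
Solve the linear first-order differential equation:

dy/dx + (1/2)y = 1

Using integrating factor method:

General solution: y = 2 + Ce^(-x/2)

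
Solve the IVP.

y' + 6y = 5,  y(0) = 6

General solution: y = 5/6 + Ce^(-6x)
Applying y(0) = 6: C = 6 - 5/6 = 31/6
Particular solution: y = 5/6 + (31/6)e^(-6x)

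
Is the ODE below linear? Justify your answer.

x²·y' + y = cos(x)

Yes. Linear (y and its derivatives appear to the first power only, no products of y terms)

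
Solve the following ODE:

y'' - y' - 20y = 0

Characteristic equation: r² - r - 20 = 0
Roots: r = 5, -4 (distinct real)
General solution: y = C₁e^(5x) + C₂e^(-4x)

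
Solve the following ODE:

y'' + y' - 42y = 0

Characteristic equation: r² + r - 42 = 0
Roots: r = 6, -7 (distinct real)
General solution: y = C₁e^(6x) + C₂e^(-7x)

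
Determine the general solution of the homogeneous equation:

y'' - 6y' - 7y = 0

Characteristic equation: r² - 6r - 7 = 0
Roots: r = 7, -1 (distinct real)
General solution: y = C₁e^(7x) + C₂e^(-x)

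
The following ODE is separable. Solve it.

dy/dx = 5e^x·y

Separating variables and integrating:
ln|y| = 5e^x + C

General solution: y = Ce^(5e^x)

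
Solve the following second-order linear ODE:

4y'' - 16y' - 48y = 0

Characteristic equation: 4r² - 16r - 48 = 0
Divide by 4: r² - 4r - 12 = 0
Roots: r = 6, -2 (distinct real)
General solution: y = C₁e^(6x) + C₂e^(-2x)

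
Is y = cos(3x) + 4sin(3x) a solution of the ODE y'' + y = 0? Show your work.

Verification:
y'' = -9cos(3x) - 36sin(3x)
y'' + y ≠ 0 (frequency mismatch: got 9 instead of 1)

No, it is not a solution.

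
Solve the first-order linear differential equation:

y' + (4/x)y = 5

Using integrating factor method:

General solution: y = x + Cx^(-4)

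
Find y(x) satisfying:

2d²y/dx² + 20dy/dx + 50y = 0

Characteristic equation: 2r² + 20r + 50 = 0
Divide by 2: r² + 10r + 25 = 0
Factored: (r + 5)² = 0
Repeated root: r = -5
General solution: y = (C₁ + C₂x)e^(-5x)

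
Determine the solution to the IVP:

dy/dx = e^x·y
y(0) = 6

General solution: y = Ce^(e^x)
Applying IC y(0) = 6:
Particular solution: y = 6e^(e^x - 1)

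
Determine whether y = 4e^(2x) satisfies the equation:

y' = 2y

Verification:
y = 4e^(2x)
y' = 8e^(2x)
2y = 8e^(2x)
y' = 2y ✓

Yes, it is a solution.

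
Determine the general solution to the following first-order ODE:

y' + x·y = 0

Using integrating factor method:

General solution: y = Ce^(-x^2/2)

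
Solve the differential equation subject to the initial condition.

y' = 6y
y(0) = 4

General solution: y = Ce^(6x)
Applying IC y(0) = 4:
Particular solution: y = 4e^(6x)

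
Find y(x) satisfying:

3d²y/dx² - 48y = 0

Characteristic equation: 3r² - 48 = 0
Divide by 3: r² - 16 = 0
Roots: r = 4, -4 (distinct real)
General solution: y = C₁e^(4x) + C₂e^(-4x)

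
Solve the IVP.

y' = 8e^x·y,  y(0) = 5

General solution: y = Ce^(8e^x)
Applying IC y(0) = 5:
Particular solution: y = 5e^(8(e^x - 1))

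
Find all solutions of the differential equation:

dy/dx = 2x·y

Separating variables and integrating:
ln|y| = x^2 + C

General solution: y = Ce^(x^2)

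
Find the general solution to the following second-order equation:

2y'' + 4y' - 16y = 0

Characteristic equation: 2r² + 4r - 16 = 0
Divide by 2: r² + 2r - 8 = 0
Roots: r = 2, -4 (distinct real)
General solution: y = C₁e^(2x) + C₂e^(-4x)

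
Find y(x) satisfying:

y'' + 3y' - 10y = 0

Characteristic equation: r² + 3r - 10 = 0
Roots: r = 2, -5 (distinct real)
General solution: y = C₁e^(2x) + C₂e^(-5x)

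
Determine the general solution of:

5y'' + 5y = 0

Characteristic equation: 5r² + 5 = 0
Divide by 5: r² + 1 = 0
Roots: r = ±i (complex conjugates)
General solution: y = C₁cos(x) + C₂sin(x)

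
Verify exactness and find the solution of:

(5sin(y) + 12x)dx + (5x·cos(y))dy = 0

Verify exactness: ∂M/∂y = ∂N/∂x ✓
Find F(x,y) such that ∂F/∂x = M, ∂F/∂y = N
Solution: 5x·sin(y) + 6x² = C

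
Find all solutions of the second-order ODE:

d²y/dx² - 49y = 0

Characteristic equation: r² - 49 = 0
Roots: r = 7, -7 (distinct real)
General solution: y = C₁e^(7x) + C₂e^(-7x)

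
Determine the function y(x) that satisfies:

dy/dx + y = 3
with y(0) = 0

General solution: y = 3 + Ce^(-x)
Applying y(0) = 0: C = 0 - 3 = -3
Particular solution: y = 3 - 3e^(-x)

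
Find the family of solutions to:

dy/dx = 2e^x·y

Separating variables and integrating:
ln|y| = 2e^x + C

General solution: y = Ce^(2e^x)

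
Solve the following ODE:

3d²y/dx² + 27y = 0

Characteristic equation: 3r² + 27 = 0
Divide by 3: r² + 9 = 0
Roots: r = ±3i (complex conjugates)
General solution: y = C₁cos(3x) + C₂sin(3x)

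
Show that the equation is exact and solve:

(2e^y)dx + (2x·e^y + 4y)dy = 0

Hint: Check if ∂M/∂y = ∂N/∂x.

Verify exactness: ∂M/∂y = ∂N/∂x ✓
Find F(x,y) such that ∂F/∂x = M, ∂F/∂y = N
Solution: 2x·e^y + 2y² = C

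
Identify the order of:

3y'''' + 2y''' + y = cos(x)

The order is 4 (highest derivative is of order 4).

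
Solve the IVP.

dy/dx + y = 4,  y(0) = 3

General solution: y = 4 + Ce^(-x)
Applying y(0) = 3: C = 3 - 4 = -1
Particular solution: y = 4 - e^(-x)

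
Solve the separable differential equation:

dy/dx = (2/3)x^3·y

Separating variables and integrating:
ln|y| = x^4/6 + C

General solution: y = Ce^(x^4/6)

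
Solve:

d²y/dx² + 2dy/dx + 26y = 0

Characteristic equation: r² + 2r + 26 = 0
Roots: r = -1 ± 5i (complex conjugates)
General solution: y = e^(-x)(C₁cos(5x) + C₂sin(5x))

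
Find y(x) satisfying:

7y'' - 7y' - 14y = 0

Characteristic equation: 7r² - 7r - 14 = 0
Divide by 7: r² - r - 2 = 0
Roots: r = 2, -1 (distinct real)
General solution: y = C₁e^(2x) + C₂e^(-x)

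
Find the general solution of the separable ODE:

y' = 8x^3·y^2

Separating variables and integrating:
-1/y = 2x^4 + C

General solution: y^-1 = -2x^4 + C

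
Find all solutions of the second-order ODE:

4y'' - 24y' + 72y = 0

Characteristic equation: 4r² - 24r + 72 = 0
Divide by 4: r² - 6r + 18 = 0
Roots: r = 3 ± 3i (complex conjugates)
General solution: y = e^(3x)(C₁cos(3x) + C₂sin(3x))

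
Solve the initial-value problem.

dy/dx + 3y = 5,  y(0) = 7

General solution: y = 5/3 + Ce^(-3x)
Applying y(0) = 7: C = 7 - 5/3 = 16/3
Particular solution: y = 5/3 + (16/3)e^(-3x)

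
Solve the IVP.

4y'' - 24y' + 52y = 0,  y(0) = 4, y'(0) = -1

General solution: y = e^(3x)(C₁cos(2x) + C₂sin(2x))
Complex roots r = 3 ± 2i
Applying ICs: C₁ = 4, C₂ = -13/2
Particular solution: y = e^(3x)(4cos(2x) - (13/2)sin(2x))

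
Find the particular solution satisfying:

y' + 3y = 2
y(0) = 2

General solution: y = 2/3 + Ce^(-3x)
Applying y(0) = 2: C = 2 - 2/3 = 4/3
Particular solution: y = 2/3 + (4/3)e^(-3x)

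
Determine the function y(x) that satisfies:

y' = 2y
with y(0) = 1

General solution: y = Ce^(2x)
Applying IC y(0) = 1:
Particular solution: y = e^(2x)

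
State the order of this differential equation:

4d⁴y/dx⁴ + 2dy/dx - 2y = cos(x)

The order is 4 (highest derivative is of order 4).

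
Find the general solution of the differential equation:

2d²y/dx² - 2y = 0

Characteristic equation: 2r² - 2 = 0
Divide by 2: r² - 1 = 0
Roots: r = 1, -1 (distinct real)
General solution: y = C₁e^x + C₂e^(-x)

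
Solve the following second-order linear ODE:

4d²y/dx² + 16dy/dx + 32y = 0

Characteristic equation: 4r² + 16r + 32 = 0
Divide by 4: r² + 4r + 8 = 0
Roots: r = -2 ± 2i (complex conjugates)
General solution: y = e^(-2x)(C₁cos(2x) + C₂sin(2x))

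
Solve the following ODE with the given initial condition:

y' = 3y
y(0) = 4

General solution: y = Ce^(3x)
Applying IC y(0) = 4:
Particular solution: y = 4e^(3x)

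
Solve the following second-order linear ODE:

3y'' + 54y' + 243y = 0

Characteristic equation: 3r² + 54r + 243 = 0
Divide by 3: r² + 18r + 81 = 0
Factored: (r + 9)² = 0
Repeated root: r = -9
General solution: y = (C₁ + C₂x)e^(-9x)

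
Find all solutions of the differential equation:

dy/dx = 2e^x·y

Separating variables and integrating:
ln|y| = 2e^x + C

General solution: y = Ce^(2e^x)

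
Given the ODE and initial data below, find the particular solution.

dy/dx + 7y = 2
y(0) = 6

General solution: y = 2/7 + Ce^(-7x)
Applying y(0) = 6: C = 6 - 2/7 = 40/7
Particular solution: y = 2/7 + (40/7)e^(-7x)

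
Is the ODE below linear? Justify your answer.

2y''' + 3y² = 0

No. Nonlinear (y² term)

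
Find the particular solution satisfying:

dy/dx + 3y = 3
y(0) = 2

General solution: y = 1 + Ce^(-3x)
Applying y(0) = 2: C = 2 - 1 = 1
Particular solution: y = 1 + e^(-3x)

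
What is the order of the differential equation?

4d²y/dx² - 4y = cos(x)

The order is 2 (highest derivative is of order 2).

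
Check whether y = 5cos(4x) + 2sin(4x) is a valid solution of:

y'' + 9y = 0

Verification:
y'' = -80cos(4x) - 32sin(4x)
y'' + 9y ≠ 0 (frequency mismatch: got 16 instead of 9)

No, it is not a solution.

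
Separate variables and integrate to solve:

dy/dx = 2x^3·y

Separating variables and integrating:
ln|y| = x^4/2 + C

General solution: y = Ce^(x^4/2)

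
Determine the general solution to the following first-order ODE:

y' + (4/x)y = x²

Using integrating factor method:

General solution: y = (1/7)x^3 + Cx^(-4)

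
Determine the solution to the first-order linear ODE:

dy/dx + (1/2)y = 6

Using integrating factor method:

General solution: y = 12 + Ce^(-x/2)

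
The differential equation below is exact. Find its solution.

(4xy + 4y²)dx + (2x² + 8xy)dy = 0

Verify exactness: ∂M/∂y = ∂N/∂x ✓
Find F(x,y) such that ∂F/∂x = M, ∂F/∂y = N
Solution: 2x²y + 4xy² = C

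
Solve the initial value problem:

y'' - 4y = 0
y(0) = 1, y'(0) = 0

General solution: y = C₁e^(2x) + C₂e^(-2x)
Applying ICs: C₁ = 1/2, C₂ = 1/2
Particular solution: y = (1/2)e^(2x) + (1/2)e^(-2x)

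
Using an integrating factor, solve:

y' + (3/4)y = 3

Using integrating factor method:

General solution: y = 4 + Ce^(-3x/4)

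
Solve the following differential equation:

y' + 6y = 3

Using integrating factor method:

General solution: y = 1/2 + Ce^(-6x)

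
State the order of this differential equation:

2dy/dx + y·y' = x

The order is 1 (highest derivative is of order 1).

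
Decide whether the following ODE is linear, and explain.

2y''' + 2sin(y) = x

Nonlinear (sin(y) is nonlinear in y)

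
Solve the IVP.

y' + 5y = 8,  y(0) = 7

General solution: y = 8/5 + Ce^(-5x)
Applying y(0) = 7: C = 7 - 8/5 = 27/5
Particular solution: y = 8/5 + (27/5)e^(-5x)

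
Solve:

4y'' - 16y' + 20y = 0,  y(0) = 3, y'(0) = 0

General solution: y = e^(2x)(C₁cos(x) + C₂sin(x))
Complex roots r = 2 ± i
Applying ICs: C₁ = 3, C₂ = -6
Particular solution: y = e^(2x)(3cos(x) - 6sin(x))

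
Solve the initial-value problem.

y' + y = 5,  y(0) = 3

General solution: y = 5 + Ce^(-x)
Applying y(0) = 3: C = 3 - 5 = -2
Particular solution: y = 5 - 2e^(-x)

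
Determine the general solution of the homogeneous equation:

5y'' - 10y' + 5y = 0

Characteristic equation: 5r² - 10r + 5 = 0
Divide by 5: r² - 2r + 1 = 0
Factored: (r - 1)² = 0
Repeated root: r = 1
General solution: y = (C₁ + C₂x)e^x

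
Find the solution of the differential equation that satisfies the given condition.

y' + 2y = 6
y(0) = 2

General solution: y = 3 + Ce^(-2x)
Applying y(0) = 2: C = 2 - 3 = -1
Particular solution: y = 3 - e^(-2x)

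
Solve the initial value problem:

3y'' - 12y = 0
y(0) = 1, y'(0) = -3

General solution: y = C₁e^(2x) + C₂e^(-2x)
Applying ICs: C₁ = -1/4, C₂ = 5/4
Particular solution: y = -(1/4)e^(2x) + (5/4)e^(-2x)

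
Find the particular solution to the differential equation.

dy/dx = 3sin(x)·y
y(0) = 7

General solution: y = Ce^(-3cos(x))
Applying IC y(0) = 7:
Particular solution: y = 7e^(3(1-cos(x)))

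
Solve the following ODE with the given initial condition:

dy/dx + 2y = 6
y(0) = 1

General solution: y = 3 + Ce^(-2x)
Applying y(0) = 1: C = 1 - 3 = -2
Particular solution: y = 3 - 2e^(-2x)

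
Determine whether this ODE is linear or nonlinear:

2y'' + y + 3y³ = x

Nonlinear (y³ term)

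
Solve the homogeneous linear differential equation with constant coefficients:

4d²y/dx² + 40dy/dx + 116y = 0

Characteristic equation: 4r² + 40r + 116 = 0
Divide by 4: r² + 10r + 29 = 0
Roots: r = -5 ± 2i (complex conjugates)
General solution: y = e^(-5x)(C₁cos(2x) + C₂sin(2x))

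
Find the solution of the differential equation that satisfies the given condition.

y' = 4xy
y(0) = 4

General solution: y = Ce^(2x²)
Applying IC y(0) = 4:
Particular solution: y = 4e^(2x²)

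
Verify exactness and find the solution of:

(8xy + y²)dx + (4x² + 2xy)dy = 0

Verify exactness: ∂M/∂y = ∂N/∂x ✓
Find F(x,y) such that ∂F/∂x = M, ∂F/∂y = N
Solution: 4x²y + xy² = C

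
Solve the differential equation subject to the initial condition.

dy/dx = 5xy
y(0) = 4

General solution: y = Ce^(5x²/2)
Applying IC y(0) = 4:
Particular solution: y = 4e^(5x²/2)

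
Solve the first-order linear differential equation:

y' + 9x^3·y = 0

Using integrating factor method:

General solution: y = Ce^(-9x^4/4)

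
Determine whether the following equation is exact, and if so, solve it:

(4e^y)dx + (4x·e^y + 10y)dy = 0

Verify exactness: ∂M/∂y = ∂N/∂x ✓
Find F(x,y) such that ∂F/∂x = M, ∂F/∂y = N
Solution: 4x·e^y + 5y² = C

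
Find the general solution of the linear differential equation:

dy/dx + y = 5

Using integrating factor method:

General solution: y = 5 + Ce^(-x)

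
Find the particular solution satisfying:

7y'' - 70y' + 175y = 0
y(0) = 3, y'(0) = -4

General solution: y = (C₁ + C₂x)e^(5x)
Repeated root r = 5
Applying ICs: C₁ = 3, C₂ = -19
Particular solution: y = (3 - 19x)e^(5x)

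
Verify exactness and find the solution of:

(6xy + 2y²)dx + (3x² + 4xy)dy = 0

Verify exactness: ∂M/∂y = ∂N/∂x ✓
Find F(x,y) such that ∂F/∂x = M, ∂F/∂y = N
Solution: 3x²y + 2xy² = C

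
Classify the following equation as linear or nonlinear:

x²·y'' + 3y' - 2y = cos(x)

Linear (y and its derivatives appear to the first power only, no products of y terms)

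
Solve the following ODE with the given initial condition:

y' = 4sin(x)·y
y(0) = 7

General solution: y = Ce^(-4cos(x))
Applying IC y(0) = 7:
Particular solution: y = 7e^(4(1-cos(x)))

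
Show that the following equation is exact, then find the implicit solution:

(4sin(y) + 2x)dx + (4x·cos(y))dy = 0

Verify exactness: ∂M/∂y = ∂N/∂x ✓
Find F(x,y) such that ∂F/∂x = M, ∂F/∂y = N
Solution: 4x·sin(y) + x² = C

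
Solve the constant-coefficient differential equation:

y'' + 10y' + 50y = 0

Characteristic equation: r² + 10r + 50 = 0
Roots: r = -5 ± 5i (complex conjugates)
General solution: y = e^(-5x)(C₁cos(5x) + C₂sin(5x))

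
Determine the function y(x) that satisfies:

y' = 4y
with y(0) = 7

General solution: y = Ce^(4x)
Applying IC y(0) = 7:
Particular solution: y = 7e^(4x)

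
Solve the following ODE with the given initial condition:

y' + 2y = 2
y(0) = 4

General solution: y = 1 + Ce^(-2x)
Applying y(0) = 4: C = 4 - 1 = 3
Particular solution: y = 1 + 3e^(-2x)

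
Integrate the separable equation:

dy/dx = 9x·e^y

Separating variables and integrating:
-e^(-y) = 9x²/2 + C

General solution: y = -ln(C - 9x²/2)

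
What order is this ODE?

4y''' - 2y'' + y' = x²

The order is 3 (highest derivative is of order 3).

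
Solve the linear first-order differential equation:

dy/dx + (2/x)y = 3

Using integrating factor method:

General solution: y = x + Cx^(-2)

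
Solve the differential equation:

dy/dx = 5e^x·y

Separating variables and integrating:
ln|y| = 5e^x + C

General solution: y = Ce^(5e^x)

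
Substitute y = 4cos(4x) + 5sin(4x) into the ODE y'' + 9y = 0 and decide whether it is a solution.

Verification:
y'' = -64cos(4x) - 80sin(4x)
y'' + 9y ≠ 0 (frequency mismatch: got 16 instead of 9)

No, it is not a solution.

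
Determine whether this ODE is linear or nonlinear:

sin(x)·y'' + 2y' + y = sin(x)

Linear (y and its derivatives appear to the first power only, no products of y terms)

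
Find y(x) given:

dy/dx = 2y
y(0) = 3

General solution: y = Ce^(2x)
Applying IC y(0) = 3:
Particular solution: y = 3e^(2x)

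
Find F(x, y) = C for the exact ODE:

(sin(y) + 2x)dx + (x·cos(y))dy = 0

Verify exactness: ∂M/∂y = ∂N/∂x ✓
Find F(x,y) such that ∂F/∂x = M, ∂F/∂y = N
Solution: x·sin(y) + x² = C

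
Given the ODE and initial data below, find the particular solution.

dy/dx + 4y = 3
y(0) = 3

General solution: y = 3/4 + Ce^(-4x)
Applying y(0) = 3: C = 3 - 3/4 = 9/4
Particular solution: y = 3/4 + (9/4)e^(-4x)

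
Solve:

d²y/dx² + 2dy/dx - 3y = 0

Characteristic equation: r² + 2r - 3 = 0
Roots: r = 1, -3 (distinct real)
General solution: y = C₁e^x + C₂e^(-3x)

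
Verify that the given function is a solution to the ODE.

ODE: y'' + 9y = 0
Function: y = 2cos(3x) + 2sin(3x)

Verification:
y'' = -18cos(3x) - 18sin(3x)
y'' + 9y = 0 ✓

Yes, it is a solution.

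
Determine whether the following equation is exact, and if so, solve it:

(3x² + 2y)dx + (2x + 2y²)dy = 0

Verify exactness: ∂M/∂y = ∂N/∂x ✓
Find F(x,y) such that ∂F/∂x = M, ∂F/∂y = N
Solution: x³ + 2xy + 2y³/3 = C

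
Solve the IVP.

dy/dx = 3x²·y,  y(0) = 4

General solution: y = Ce^(x³)
Applying IC y(0) = 4:
Particular solution: y = 4e^(x³)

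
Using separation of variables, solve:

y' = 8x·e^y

Separating variables and integrating:
-e^(-y) = 4x² + C

General solution: y = -ln(C - 4x²)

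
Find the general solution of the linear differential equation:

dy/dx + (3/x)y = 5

Using integrating factor method:

General solution: y = (5/4)x + Cx^(-3)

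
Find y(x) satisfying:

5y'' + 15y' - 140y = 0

Characteristic equation: 5r² + 15r - 140 = 0
Divide by 5: r² + 3r - 28 = 0
Roots: r = 4, -7 (distinct real)
General solution: y = C₁e^(4x) + C₂e^(-7x)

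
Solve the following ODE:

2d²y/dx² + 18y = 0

Characteristic equation: 2r² + 18 = 0
Divide by 2: r² + 9 = 0
Roots: r = ±3i (complex conjugates)
General solution: y = C₁cos(3x) + C₂sin(3x)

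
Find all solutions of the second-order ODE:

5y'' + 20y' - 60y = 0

Characteristic equation: 5r² + 20r - 60 = 0
Divide by 5: r² + 4r - 12 = 0
Roots: r = 2, -6 (distinct real)
General solution: y = C₁e^(2x) + C₂e^(-6x)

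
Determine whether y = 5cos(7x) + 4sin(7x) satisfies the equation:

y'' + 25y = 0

Verification:
y'' = -245cos(7x) - 196sin(7x)
y'' + 25y ≠ 0 (frequency mismatch: got 49 instead of 25)

No, it is not a solution.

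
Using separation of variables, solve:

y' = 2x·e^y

Separating variables and integrating:
-e^(-y) = x² + C

General solution: y = -ln(C - x²)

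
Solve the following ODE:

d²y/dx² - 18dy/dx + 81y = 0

Characteristic equation: r² - 18r + 81 = 0
Factored: (r - 9)² = 0
Repeated root: r = 9
General solution: y = (C₁ + C₂x)e^(9x)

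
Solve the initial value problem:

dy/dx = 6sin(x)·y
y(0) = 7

General solution: y = Ce^(-6cos(x))
Applying IC y(0) = 7:
Particular solution: y = 7e^(6(1-cos(x)))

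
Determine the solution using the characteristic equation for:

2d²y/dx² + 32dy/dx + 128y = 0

Characteristic equation: 2r² + 32r + 128 = 0
Divide by 2: r² + 16r + 64 = 0
Factored: (r + 8)² = 0
Repeated root: r = -8
General solution: y = (C₁ + C₂x)e^(-8x)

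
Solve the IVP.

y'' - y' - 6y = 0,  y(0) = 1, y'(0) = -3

General solution: y = C₁e^(3x) + C₂e^(-2x)
Applying ICs: C₁ = -1/5, C₂ = 6/5
Particular solution: y = -(1/5)e^(3x) + (6/5)e^(-2x)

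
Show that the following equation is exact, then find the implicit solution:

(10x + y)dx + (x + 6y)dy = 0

Verify exactness: ∂M/∂y = ∂N/∂x ✓
Find F(x,y) such that ∂F/∂x = M, ∂F/∂y = N
Solution: 5x² + xy + 3y² = C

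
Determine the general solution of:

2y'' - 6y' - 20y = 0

Characteristic equation: 2r² - 6r - 20 = 0
Divide by 2: r² - 3r - 10 = 0
Roots: r = 5, -2 (distinct real)
General solution: y = C₁e^(5x) + C₂e^(-2x)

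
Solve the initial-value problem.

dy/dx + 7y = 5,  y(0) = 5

General solution: y = 5/7 + Ce^(-7x)
Applying y(0) = 5: C = 5 - 5/7 = 30/7
Particular solution: y = 5/7 + (30/7)e^(-7x)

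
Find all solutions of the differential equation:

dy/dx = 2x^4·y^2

Separating variables and integrating:
-1/y = 2x^5/5 + C

General solution: y^-1 = (-2/5)x^5 + C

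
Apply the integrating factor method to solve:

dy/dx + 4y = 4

Using integrating factor method:

General solution: y = 1 + Ce^(-4x)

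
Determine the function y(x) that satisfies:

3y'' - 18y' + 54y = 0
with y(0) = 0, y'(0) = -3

General solution: y = e^(3x)(C₁cos(3x) + C₂sin(3x))
Complex roots r = 3 ± 3i
Applying ICs: C₁ = 0, C₂ = -1
Particular solution: y = e^(3x)(-sin(3x))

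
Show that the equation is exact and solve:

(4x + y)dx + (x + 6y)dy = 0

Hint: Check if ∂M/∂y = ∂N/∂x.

Verify exactness: ∂M/∂y = ∂N/∂x ✓
Find F(x,y) such that ∂F/∂x = M, ∂F/∂y = N
Solution: 2x² + xy + 3y² = C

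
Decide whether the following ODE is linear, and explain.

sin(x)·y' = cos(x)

Linear (y and its derivatives appear to the first power only, no products of y terms)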